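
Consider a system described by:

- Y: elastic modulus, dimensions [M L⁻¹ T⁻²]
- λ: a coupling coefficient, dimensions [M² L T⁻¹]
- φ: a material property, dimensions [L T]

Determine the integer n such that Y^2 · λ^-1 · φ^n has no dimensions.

3

Balance the L exponent: (1)·n from φ, plus 2·(-1) − (1) = -3 from the rest, must sum to zero.
n − 3 = 0, so n = 3.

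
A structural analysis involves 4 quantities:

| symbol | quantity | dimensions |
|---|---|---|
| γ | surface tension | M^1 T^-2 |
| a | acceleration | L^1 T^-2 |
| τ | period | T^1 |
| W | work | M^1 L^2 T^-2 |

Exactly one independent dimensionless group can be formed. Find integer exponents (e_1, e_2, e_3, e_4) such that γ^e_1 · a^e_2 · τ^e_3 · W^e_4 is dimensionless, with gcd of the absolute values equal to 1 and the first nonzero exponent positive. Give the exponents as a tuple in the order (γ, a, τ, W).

(1, 2, 4, -1)

M: e_1·(1) + e_2·(0) + e_3·(0) + e_4·(1) = 0
L: e_1·(0) + e_2·(1) + e_3·(0) + e_4·(2) = 0
T: e_1·(-2) + e_2·(-2) + e_3·(1) + e_4·(-2) = 0
Solving this homogeneous linear system for the smallest-integer solution (first nonzero entry positive) gives (1, 2, 4, -1).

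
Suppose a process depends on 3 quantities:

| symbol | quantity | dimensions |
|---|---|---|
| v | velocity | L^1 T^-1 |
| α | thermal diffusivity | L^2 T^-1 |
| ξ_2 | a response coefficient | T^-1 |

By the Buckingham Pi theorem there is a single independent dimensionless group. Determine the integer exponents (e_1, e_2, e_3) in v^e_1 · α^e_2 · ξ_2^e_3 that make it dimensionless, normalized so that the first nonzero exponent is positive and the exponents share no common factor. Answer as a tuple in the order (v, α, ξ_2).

(2, -1, -1)

L: e_1·(1) + e_2·(2) + e_3·(0) = 0
T: e_1·(-1) + e_2·(-1) + e_3·(-1) = 0
Solving this homogeneous linear system for the smallest-integer solution (first nonzero entry positive) gives (2, -1, -1).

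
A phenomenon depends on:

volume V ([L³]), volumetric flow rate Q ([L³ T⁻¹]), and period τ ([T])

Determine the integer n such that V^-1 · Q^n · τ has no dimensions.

1

Balance the L exponent: (3)·n from Q, plus −(3) + (0) = -3 from the rest, must sum to zero.
3n − 3 = 0, so n = 1.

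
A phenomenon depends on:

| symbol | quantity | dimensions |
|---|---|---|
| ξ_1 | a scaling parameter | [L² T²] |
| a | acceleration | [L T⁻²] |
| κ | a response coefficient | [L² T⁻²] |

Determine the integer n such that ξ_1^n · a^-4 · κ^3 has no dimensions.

Balance the L exponent: (2)·n from ξ_1, plus −4·(1) + 3·(2) = 2 from the rest, must sum to zero.
2n + 2 = 0, so n = -1.

-1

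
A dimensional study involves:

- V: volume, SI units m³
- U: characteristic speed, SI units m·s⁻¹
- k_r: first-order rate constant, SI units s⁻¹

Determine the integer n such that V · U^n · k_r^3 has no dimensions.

-3

Balance the L exponent: (1)·n from U, plus (3) + 3·(0) = 3 from the rest, must sum to zero.
n + 3 = 0, so n = -3.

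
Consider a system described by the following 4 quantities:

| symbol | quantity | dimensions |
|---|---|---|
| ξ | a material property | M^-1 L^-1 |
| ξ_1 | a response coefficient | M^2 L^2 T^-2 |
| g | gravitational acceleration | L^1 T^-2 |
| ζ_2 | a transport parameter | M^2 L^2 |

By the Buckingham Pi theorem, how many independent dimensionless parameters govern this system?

There are 4 variables and 3 base dimensions (M, L, T).
The dimension matrix has rank 3.
Independent dimensionless groups: 4 − 3 = 1.

1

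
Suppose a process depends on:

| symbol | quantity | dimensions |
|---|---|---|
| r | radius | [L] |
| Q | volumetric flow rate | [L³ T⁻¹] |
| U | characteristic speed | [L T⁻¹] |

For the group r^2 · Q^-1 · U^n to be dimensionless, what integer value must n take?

Balance the L exponent: (1)·n from U, plus 2·(1) − (3) = -1 from the rest, must sum to zero.
n − 1 = 0, so n = 1.

1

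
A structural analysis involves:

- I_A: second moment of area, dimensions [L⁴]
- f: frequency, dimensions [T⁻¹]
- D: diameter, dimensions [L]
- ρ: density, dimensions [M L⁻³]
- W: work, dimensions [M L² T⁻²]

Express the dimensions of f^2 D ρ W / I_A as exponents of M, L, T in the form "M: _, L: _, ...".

M: 2, L: -4, T: -4

Collect each base-dimension exponent across the product:
  M: −(0) + 2·(0) + (0) + (1) + (1) = 2
  L: −(4) + 2·(0) + (1) + (-3) + (2) = -4
  T: −(0) + 2·(-1) + (0) + (0) + (-2) = -4
So the dimensions are [M² L⁻⁴ T⁻⁴].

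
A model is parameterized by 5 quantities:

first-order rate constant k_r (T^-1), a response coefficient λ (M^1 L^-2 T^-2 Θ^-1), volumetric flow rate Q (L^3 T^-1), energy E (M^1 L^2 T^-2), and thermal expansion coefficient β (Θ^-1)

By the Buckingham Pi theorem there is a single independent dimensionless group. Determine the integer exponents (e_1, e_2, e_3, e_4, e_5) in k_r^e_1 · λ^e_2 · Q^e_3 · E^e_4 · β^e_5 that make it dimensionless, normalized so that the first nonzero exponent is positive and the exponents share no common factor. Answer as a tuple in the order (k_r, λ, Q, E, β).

(4, -3, -4, 3, 3)

M: e_1·(0) + e_2·(1) + e_3·(0) + e_4·(1) + e_5·(0) = 0
L: e_1·(0) + e_2·(-2) + e_3·(3) + e_4·(2) + e_5·(0) = 0
T: e_1·(-1) + e_2·(-2) + e_3·(-1) + e_4·(-2) + e_5·(0) = 0
Θ: e_1·(0) + e_2·(-1) + e_3·(0) + e_4·(0) + e_5·(-1) = 0
Solving this homogeneous linear system for the smallest-integer solution (first nonzero entry positive) gives (4, -3, -4, 3, 3).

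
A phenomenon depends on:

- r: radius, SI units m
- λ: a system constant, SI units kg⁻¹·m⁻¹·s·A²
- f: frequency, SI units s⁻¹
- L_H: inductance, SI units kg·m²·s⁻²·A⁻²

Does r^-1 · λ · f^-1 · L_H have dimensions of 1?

Sum the exponent of each base dimension across the product:
  M: −[r]_M + [λ]_M − [f]_M + [L_H]_M = −(0) + (-1) − (0) + (1) = 0
  L: −[r]_L + [λ]_L − [f]_L + [L_H]_L = −(1) + (-1) − (0) + (2) = 0
  T: −[r]_T + [λ]_T − [f]_T + [L_H]_T = −(0) + (1) − (-1) + (-2) = 0
  I: −[r]_I + [λ]_I − [f]_I + [L_H]_I = −(0) + (2) − (0) + (-2) = 0
All base exponents vanish — dimensionless.

yes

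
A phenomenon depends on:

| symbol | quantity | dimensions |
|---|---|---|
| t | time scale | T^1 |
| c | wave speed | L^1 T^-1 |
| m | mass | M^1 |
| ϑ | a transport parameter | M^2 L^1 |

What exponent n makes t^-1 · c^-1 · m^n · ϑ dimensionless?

-2

Balance the M exponent: (1)·n from m, plus −(0) − (0) + (2) = 2 from the rest, must sum to zero.
n + 2 = 0, so n = -2.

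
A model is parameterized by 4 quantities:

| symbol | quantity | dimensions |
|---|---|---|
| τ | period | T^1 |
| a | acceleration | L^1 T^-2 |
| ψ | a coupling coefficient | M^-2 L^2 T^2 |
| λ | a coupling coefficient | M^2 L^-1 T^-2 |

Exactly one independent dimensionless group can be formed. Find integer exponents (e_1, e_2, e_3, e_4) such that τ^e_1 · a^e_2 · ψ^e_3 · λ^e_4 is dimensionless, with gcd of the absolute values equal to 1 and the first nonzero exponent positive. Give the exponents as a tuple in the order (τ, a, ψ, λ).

(2, 1, -1, -1)

M: e_1·(0) + e_2·(0) + e_3·(-2) + e_4·(2) = 0
L: e_1·(0) + e_2·(1) + e_3·(2) + e_4·(-1) = 0
T: e_1·(1) + e_2·(-2) + e_3·(2) + e_4·(-2) = 0
Solving this homogeneous linear system for the smallest-integer solution (first nonzero entry positive) gives (2, 1, -1, -1).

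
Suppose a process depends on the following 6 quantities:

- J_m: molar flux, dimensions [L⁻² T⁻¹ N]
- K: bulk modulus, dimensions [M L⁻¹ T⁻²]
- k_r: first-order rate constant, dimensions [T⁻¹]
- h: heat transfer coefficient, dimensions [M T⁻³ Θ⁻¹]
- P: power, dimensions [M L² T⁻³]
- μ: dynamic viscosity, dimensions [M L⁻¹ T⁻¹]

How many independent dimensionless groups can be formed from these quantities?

There are 6 variables and 5 base dimensions (M, L, T, Θ, N).
The dimension matrix has rank 5.
Independent dimensionless groups: 6 − 5 = 1.

1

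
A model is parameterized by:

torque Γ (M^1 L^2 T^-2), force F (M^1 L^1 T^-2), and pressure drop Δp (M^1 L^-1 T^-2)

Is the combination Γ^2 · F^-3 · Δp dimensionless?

yes

Sum the exponent of each base dimension across the product:
  M: 2·[Γ]_M − 3·[F]_M + [Δp]_M = 2·(1) − 3·(1) + (1) = 0
  L: 2·[Γ]_L − 3·[F]_L + [Δp]_L = 2·(2) − 3·(1) + (-1) = 0
  T: 2·[Γ]_T − 3·[F]_T + [Δp]_T = 2·(-2) − 3·(-2) + (-2) = 0
All base exponents vanish — dimensionless.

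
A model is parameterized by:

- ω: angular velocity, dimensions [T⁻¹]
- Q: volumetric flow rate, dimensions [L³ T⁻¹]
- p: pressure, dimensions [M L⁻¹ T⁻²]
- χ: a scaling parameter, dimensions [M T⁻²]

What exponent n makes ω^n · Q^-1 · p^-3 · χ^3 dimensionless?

1

Balance the T exponent: (-1)·n from ω, plus −(-1) − 3·(-2) + 3·(-2) = 1 from the rest, must sum to zero.
−n + 1 = 0, so n = 1.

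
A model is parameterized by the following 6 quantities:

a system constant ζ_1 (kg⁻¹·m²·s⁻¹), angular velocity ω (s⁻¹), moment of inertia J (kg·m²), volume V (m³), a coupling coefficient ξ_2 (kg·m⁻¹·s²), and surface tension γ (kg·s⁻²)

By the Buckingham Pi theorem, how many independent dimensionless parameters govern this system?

3

There are 6 variables and 3 base dimensions (M, L, T).
The dimension matrix has rank 3.
Independent dimensionless groups: 6 − 3 = 3.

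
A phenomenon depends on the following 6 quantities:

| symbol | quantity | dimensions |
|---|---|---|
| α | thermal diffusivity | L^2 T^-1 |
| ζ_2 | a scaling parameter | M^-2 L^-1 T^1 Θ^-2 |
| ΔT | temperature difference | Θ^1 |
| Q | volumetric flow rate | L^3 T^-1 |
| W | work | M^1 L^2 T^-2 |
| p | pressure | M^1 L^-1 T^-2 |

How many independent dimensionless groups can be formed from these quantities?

2

There are 6 variables and 4 base dimensions (M, L, T, Θ).
The dimension matrix has rank 4.
Independent dimensionless groups: 6 − 4 = 2.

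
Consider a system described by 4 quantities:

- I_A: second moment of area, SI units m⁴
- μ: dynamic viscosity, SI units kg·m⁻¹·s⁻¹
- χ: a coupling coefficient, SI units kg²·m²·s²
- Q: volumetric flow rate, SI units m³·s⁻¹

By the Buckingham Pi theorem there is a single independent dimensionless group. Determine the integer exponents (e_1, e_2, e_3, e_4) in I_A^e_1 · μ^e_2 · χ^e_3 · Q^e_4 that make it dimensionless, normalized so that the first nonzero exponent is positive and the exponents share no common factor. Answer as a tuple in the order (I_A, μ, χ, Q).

M: e_1·(0) + e_2·(1) + e_3·(2) + e_4·(0) = 0
L: e_1·(4) + e_2·(-1) + e_3·(2) + e_4·(3) = 0
T: e_1·(0) + e_2·(-1) + e_3·(2) + e_4·(-1) = 0
Solving this homogeneous linear system for the smallest-integer solution (first nonzero entry positive) gives (4, 2, -1, -4).

(4, 2, -1, -4)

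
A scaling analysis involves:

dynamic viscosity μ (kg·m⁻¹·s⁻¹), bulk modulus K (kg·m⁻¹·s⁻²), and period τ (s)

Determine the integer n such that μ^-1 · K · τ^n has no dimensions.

1

Balance the T exponent: (1)·n from τ, plus −(-1) + (-2) = -1 from the rest, must sum to zero.
n − 1 = 0, so n = 1.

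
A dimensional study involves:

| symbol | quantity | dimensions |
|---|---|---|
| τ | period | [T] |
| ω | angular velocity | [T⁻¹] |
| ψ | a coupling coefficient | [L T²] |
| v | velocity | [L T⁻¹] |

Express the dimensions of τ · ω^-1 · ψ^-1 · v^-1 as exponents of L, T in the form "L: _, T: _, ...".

L: -2, T: 1

Collect each base-dimension exponent across the product:
  L: (0) − (0) − (1) − (1) = -2
  T: (1) − (-1) − (2) − (-1) = 1
So the dimensions are [L⁻² T].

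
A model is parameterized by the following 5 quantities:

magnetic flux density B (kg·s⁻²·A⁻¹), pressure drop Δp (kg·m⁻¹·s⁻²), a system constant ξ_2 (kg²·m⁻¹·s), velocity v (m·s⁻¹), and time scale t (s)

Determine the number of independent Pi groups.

1

There are 5 variables and 4 base dimensions (M, L, T, I).
The dimension matrix has rank 4.
Independent dimensionless groups: 5 − 4 = 1.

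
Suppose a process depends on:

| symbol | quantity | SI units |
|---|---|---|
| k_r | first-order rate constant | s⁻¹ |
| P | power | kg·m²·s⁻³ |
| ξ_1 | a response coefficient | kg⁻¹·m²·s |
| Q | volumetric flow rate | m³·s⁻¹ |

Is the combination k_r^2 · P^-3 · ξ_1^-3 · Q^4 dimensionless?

Sum the exponent of each base dimension across the product:
  M: 2·[k_r]_M − 3·[P]_M − 3·[ξ_1]_M + 4·[Q]_M = 2·(0) − 3·(1) − 3·(-1) + 4·(0) = 0
  L: 2·[k_r]_L − 3·[P]_L − 3·[ξ_1]_L + 4·[Q]_L = 2·(0) − 3·(2) − 3·(2) + 4·(3) = 0
  T: 2·[k_r]_T − 3·[P]_T − 3·[ξ_1]_T + 4·[Q]_T = 2·(-1) − 3·(-3) − 3·(1) + 4·(-1) = 0
All base exponents vanish — dimensionless.

yes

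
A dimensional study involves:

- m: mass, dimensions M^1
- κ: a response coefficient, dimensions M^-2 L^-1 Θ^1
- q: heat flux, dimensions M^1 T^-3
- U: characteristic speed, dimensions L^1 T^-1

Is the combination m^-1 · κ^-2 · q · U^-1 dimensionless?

no

Sum the exponent of each base dimension across the product:
  M: −[m]_M − 2·[κ]_M + [q]_M − [U]_M = −(1) − 2·(-2) + (1) − (0) = 4
  L: −[m]_L − 2·[κ]_L + [q]_L − [U]_L = −(0) − 2·(-1) + (0) − (1) = 1
  T: −[m]_T − 2·[κ]_T + [q]_T − [U]_T = −(0) − 2·(0) + (-3) − (-1) = -2
  Θ: −[m]_Θ − 2·[κ]_Θ + [q]_Θ − [U]_Θ = −(0) − 2·(1) + (0) − (0) = -2
Net dimensions [M⁴ L T⁻² Θ⁻²] ≠ [1] — not dimensionless.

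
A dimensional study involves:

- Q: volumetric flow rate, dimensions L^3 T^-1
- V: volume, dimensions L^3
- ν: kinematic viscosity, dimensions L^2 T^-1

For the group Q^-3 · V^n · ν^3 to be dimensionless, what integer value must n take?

Balance the L exponent: (3)·n from V, plus −3·(3) + 3·(2) = -3 from the rest, must sum to zero.
3n − 3 = 0, so n = 1.

1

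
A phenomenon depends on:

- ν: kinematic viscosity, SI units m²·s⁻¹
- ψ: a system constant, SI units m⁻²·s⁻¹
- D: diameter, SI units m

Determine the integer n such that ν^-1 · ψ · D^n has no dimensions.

4

Balance the L exponent: (1)·n from D, plus −(2) + (-2) = -4 from the rest, must sum to zero.
n − 4 = 0, so n = 4.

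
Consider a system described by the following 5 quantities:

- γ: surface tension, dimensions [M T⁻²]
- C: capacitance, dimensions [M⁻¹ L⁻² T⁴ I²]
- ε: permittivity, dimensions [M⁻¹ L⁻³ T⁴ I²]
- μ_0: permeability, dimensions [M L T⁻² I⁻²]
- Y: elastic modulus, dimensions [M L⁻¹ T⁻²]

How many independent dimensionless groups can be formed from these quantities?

There are 5 variables and 4 base dimensions (M, L, T, I).
The dimension matrix has rank 4.
Independent dimensionless groups: 5 − 4 = 1.

1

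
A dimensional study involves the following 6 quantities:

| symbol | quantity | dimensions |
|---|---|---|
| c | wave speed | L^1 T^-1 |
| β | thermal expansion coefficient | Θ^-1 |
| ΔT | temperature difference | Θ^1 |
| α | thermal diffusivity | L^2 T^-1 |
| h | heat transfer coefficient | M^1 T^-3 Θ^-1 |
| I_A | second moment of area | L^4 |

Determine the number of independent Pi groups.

There are 6 variables and 4 base dimensions (M, L, T, Θ).
The dimension matrix has rank 4.
Independent dimensionless groups: 6 − 4 = 2.

2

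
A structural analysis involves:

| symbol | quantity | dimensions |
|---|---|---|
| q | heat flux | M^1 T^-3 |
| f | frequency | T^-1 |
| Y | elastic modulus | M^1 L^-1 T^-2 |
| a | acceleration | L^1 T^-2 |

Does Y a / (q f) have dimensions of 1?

yes

Sum the exponent of each base dimension across the product:
  M: −[q]_M − [f]_M + [Y]_M + [a]_M = −(1) − (0) + (1) + (0) = 0
  L: −[q]_L − [f]_L + [Y]_L + [a]_L = −(0) − (0) + (-1) + (1) = 0
  T: −[q]_T − [f]_T + [Y]_T + [a]_T = −(-3) − (-1) + (-2) + (-2) = 0
All base exponents vanish — dimensionless.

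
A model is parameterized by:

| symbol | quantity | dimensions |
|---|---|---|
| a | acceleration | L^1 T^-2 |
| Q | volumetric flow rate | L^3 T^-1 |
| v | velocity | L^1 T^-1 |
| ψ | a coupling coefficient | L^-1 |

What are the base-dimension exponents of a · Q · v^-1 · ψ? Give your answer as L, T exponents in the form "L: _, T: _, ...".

Collect each base-dimension exponent across the product:
  L: (1) + (3) − (1) + (-1) = 2
  T: (-2) + (-1) − (-1) + (0) = -2
So the dimensions are [L² T⁻²].

L: 2, T: -2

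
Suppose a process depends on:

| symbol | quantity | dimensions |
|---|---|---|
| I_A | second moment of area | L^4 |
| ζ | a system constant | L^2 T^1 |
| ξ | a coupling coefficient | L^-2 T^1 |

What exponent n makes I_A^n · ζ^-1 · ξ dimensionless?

Balance the L exponent: (4)·n from I_A, plus −(2) + (-2) = -4 from the rest, must sum to zero.
4n − 4 = 0, so n = 1.

1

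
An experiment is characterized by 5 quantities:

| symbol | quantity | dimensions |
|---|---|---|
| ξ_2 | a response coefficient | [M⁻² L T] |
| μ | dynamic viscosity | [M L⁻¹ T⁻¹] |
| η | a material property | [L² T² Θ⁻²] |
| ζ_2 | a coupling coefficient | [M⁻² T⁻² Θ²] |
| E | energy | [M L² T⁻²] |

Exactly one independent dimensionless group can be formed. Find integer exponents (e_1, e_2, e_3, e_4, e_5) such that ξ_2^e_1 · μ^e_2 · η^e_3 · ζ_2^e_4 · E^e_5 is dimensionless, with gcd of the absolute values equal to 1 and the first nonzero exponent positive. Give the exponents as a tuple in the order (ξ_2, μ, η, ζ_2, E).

(3, 1, -2, -2, 1)

M: e_1·(-2) + e_2·(1) + e_3·(0) + e_4·(-2) + e_5·(1) = 0
L: e_1·(1) + e_2·(-1) + e_3·(2) + e_4·(0) + e_5·(2) = 0
T: e_1·(1) + e_2·(-1) + e_3·(2) + e_4·(-2) + e_5·(-2) = 0
Θ: e_1·(0) + e_2·(0) + e_3·(-2) + e_4·(2) + e_5·(0) = 0
Solving this homogeneous linear system for the smallest-integer solution (first nonzero entry positive) gives (3, 1, -2, -2, 1).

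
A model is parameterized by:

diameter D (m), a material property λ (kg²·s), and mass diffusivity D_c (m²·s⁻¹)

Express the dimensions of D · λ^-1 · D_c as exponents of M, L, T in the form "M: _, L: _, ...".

Collect each base-dimension exponent across the product:
  M: (0) − (2) + (0) = -2
  L: (1) − (0) + (2) = 3
  T: (0) − (1) + (-1) = -2
So the dimensions are [M⁻² L³ T⁻²].

M: -2, L: 3, T: -2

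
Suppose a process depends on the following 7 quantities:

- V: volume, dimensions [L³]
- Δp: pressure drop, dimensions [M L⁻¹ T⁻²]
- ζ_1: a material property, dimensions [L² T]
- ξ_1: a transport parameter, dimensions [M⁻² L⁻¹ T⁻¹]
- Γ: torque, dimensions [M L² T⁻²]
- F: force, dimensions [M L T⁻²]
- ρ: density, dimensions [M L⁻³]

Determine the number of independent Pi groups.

4

There are 7 variables and 3 base dimensions (M, L, T).
The dimension matrix has rank 3.
Independent dimensionless groups: 7 − 3 = 4.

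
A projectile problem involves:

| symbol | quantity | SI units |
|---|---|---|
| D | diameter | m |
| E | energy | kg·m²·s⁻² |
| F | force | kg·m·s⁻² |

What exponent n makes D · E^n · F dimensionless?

Balance the M exponent: (1)·n from E, plus (0) + (1) = 1 from the rest, must sum to zero.
n + 1 = 0, so n = -1.

-1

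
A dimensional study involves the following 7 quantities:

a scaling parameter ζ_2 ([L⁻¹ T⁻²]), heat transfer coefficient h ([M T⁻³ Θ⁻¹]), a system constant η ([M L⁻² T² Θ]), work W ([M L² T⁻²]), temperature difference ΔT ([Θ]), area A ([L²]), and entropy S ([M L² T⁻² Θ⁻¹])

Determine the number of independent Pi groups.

3

There are 7 variables and 4 base dimensions (M, L, T, Θ).
The dimension matrix has rank 4.
Independent dimensionless groups: 7 − 4 = 3.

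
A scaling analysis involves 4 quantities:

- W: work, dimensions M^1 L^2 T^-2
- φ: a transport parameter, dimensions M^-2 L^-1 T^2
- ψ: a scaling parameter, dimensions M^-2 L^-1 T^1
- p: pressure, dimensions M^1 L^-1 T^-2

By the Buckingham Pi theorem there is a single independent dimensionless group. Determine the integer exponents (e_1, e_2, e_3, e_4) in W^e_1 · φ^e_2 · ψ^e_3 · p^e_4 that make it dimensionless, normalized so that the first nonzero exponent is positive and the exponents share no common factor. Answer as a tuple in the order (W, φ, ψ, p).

(1, 3, -2, 1)

M: e_1·(1) + e_2·(-2) + e_3·(-2) + e_4·(1) = 0
L: e_1·(2) + e_2·(-1) + e_3·(-1) + e_4·(-1) = 0
T: e_1·(-2) + e_2·(2) + e_3·(1) + e_4·(-2) = 0
Solving this homogeneous linear system for the smallest-integer solution (first nonzero entry positive) gives (1, 3, -2, 1).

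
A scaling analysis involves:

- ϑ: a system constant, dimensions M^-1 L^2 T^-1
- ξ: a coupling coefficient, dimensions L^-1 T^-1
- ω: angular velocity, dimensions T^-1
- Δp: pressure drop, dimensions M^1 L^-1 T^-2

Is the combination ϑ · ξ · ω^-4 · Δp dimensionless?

Sum the exponent of each base dimension across the product:
  M: [ϑ]_M + [ξ]_M − 4·[ω]_M + [Δp]_M = (-1) + (0) − 4·(0) + (1) = 0
  L: [ϑ]_L + [ξ]_L − 4·[ω]_L + [Δp]_L = (2) + (-1) − 4·(0) + (-1) = 0
  T: [ϑ]_T + [ξ]_T − 4·[ω]_T + [Δp]_T = (-1) + (-1) − 4·(-1) + (-2) = 0
All base exponents vanish — dimensionless.

yes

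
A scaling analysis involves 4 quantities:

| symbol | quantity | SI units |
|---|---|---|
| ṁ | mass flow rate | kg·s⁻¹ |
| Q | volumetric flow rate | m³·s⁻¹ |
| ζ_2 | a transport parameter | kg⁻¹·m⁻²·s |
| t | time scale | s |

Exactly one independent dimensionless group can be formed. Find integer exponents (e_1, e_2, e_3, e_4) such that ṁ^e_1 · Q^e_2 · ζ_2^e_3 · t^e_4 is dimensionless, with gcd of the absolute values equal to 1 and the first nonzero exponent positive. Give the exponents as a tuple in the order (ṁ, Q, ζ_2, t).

M: e_1·(1) + e_2·(0) + e_3·(-1) + e_4·(0) = 0
L: e_1·(0) + e_2·(3) + e_3·(-2) + e_4·(0) = 0
T: e_1·(-1) + e_2·(-1) + e_3·(1) + e_4·(1) = 0
Solving this homogeneous linear system for the smallest-integer solution (first nonzero entry positive) gives (3, 2, 3, 2).

(3, 2, 3, 2)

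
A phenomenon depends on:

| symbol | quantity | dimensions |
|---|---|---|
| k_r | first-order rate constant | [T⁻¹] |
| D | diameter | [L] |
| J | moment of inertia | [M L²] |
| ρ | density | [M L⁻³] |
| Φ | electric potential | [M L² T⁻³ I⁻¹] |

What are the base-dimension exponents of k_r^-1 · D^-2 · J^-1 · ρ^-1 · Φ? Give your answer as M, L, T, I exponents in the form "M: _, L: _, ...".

M: -1, L: 1, T: -2, I: -1

Collect each base-dimension exponent across the product:
  M: −(0) − 2·(0) − (1) − (1) + (1) = -1
  L: −(0) − 2·(1) − (2) − (-3) + (2) = 1
  T: −(-1) − 2·(0) − (0) − (0) + (-3) = -2
  I: −(0) − 2·(0) − (0) − (0) + (-1) = -1
So the dimensions are [M⁻¹ L T⁻² I⁻¹].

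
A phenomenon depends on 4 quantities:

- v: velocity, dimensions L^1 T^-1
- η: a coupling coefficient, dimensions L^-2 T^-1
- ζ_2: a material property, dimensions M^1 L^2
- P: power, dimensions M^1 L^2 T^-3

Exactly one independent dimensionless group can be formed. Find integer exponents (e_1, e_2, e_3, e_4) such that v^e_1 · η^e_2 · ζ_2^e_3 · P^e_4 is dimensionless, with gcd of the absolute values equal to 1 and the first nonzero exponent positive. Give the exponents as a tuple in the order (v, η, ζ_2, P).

(2, 1, 1, -1)

M: e_1·(0) + e_2·(0) + e_3·(1) + e_4·(1) = 0
L: e_1·(1) + e_2·(-2) + e_3·(2) + e_4·(2) = 0
T: e_1·(-1) + e_2·(-1) + e_3·(0) + e_4·(-3) = 0
Solving this homogeneous linear system for the smallest-integer solution (first nonzero entry positive) gives (2, 1, 1, -1).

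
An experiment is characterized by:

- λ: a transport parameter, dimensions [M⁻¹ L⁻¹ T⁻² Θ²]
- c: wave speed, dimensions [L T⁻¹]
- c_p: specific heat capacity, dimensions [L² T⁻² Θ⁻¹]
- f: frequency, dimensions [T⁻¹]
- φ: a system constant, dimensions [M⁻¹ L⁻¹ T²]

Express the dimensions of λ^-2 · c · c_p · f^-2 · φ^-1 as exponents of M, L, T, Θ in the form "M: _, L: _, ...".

Collect each base-dimension exponent across the product:
  M: −2·(-1) + (0) + (0) − 2·(0) − (-1) = 3
  L: −2·(-1) + (1) + (2) − 2·(0) − (-1) = 6
  T: −2·(-2) + (-1) + (-2) − 2·(-1) − (2) = 1
  Θ: −2·(2) + (0) + (-1) − 2·(0) − (0) = -5
So the dimensions are [M³ L⁶ T Θ⁻⁵].

M: 3, L: 6, T: 1, Θ: -5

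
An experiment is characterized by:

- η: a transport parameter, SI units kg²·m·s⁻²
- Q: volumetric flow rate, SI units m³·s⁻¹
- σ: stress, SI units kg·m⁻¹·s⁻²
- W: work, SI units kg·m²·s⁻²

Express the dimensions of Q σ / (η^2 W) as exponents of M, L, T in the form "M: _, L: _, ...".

M: -4, L: -2, T: 3

Collect each base-dimension exponent across the product:
  M: −2·(2) + (0) + (1) − (1) = -4
  L: −2·(1) + (3) + (-1) − (2) = -2
  T: −2·(-2) + (-1) + (-2) − (-2) = 3
So the dimensions are [M⁻⁴ L⁻² T³].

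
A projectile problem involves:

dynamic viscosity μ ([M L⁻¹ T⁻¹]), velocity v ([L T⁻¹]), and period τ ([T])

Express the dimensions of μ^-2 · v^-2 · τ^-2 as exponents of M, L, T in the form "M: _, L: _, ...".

Collect each base-dimension exponent across the product:
  M: −2·(1) − 2·(0) − 2·(0) = -2
  L: −2·(-1) − 2·(1) − 2·(0) = 0
  T: −2·(-1) − 2·(-1) − 2·(1) = 2
So the dimensions are [M⁻² T²].

M: -2, L: 0, T: 2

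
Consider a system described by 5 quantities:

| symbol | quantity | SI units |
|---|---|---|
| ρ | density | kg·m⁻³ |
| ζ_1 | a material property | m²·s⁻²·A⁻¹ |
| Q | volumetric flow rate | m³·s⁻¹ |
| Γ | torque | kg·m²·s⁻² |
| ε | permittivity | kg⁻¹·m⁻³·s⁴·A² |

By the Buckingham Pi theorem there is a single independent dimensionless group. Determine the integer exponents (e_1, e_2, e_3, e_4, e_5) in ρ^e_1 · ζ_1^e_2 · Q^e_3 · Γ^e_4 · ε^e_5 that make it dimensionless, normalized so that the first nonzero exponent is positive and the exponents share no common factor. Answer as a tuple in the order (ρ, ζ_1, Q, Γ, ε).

(3, 2, 4, -2, 1)

M: e_1·(1) + e_2·(0) + e_3·(0) + e_4·(1) + e_5·(-1) = 0
L: e_1·(-3) + e_2·(2) + e_3·(3) + e_4·(2) + e_5·(-3) = 0
T: e_1·(0) + e_2·(-2) + e_3·(-1) + e_4·(-2) + e_5·(4) = 0
I: e_1·(0) + e_2·(-1) + e_3·(0) + e_4·(0) + e_5·(2) = 0
Solving this homogeneous linear system for the smallest-integer solution (first nonzero entry positive) gives (3, 2, 4, -2, 1).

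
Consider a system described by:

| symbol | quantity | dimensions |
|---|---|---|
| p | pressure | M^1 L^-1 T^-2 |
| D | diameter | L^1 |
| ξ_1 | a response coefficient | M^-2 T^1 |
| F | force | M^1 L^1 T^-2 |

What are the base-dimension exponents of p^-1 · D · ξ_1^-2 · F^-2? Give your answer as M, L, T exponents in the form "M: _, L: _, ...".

Collect each base-dimension exponent across the product:
  M: −(1) + (0) − 2·(-2) − 2·(1) = 1
  L: −(-1) + (1) − 2·(0) − 2·(1) = 0
  T: −(-2) + (0) − 2·(1) − 2·(-2) = 4
So the dimensions are [M T⁴].

M: 1, L: 0, T: 4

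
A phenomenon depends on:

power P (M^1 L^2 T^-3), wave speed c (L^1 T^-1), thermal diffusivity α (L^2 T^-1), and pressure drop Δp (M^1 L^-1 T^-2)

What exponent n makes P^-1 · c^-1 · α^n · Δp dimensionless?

2

Balance the L exponent: (2)·n from α, plus −(2) − (1) + (-1) = -4 from the rest, must sum to zero.
2n − 4 = 0, so n = 2.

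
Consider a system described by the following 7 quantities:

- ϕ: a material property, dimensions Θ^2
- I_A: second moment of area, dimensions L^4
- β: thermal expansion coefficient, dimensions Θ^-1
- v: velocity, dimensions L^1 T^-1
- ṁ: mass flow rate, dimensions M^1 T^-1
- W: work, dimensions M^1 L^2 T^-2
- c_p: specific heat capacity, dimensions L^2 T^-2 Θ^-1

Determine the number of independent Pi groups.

There are 7 variables and 4 base dimensions (M, L, T, Θ).
The dimension matrix has rank 4.
Independent dimensionless groups: 7 − 4 = 3.

3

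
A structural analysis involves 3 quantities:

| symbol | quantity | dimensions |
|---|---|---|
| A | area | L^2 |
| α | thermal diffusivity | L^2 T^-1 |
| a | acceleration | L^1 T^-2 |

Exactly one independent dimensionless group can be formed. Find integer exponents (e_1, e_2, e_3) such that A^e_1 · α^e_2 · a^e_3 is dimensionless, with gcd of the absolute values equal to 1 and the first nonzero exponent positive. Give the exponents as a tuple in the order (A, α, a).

L: e_1·(2) + e_2·(2) + e_3·(1) = 0
T: e_1·(0) + e_2·(-1) + e_3·(-2) = 0
Solving this homogeneous linear system for the smallest-integer solution (first nonzero entry positive) gives (3, -4, 2).

(3, -4, 2)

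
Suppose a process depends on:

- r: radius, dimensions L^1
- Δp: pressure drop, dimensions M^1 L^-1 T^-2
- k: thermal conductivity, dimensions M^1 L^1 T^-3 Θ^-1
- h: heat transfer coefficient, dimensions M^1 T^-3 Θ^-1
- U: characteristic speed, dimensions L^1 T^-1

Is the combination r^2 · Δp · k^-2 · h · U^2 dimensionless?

Sum the exponent of each base dimension across the product:
  M: 2·[r]_M + [Δp]_M − 2·[k]_M + [h]_M + 2·[U]_M = 2·(0) + (1) − 2·(1) + (1) + 2·(0) = 0
  L: 2·[r]_L + [Δp]_L − 2·[k]_L + [h]_L + 2·[U]_L = 2·(1) + (-1) − 2·(1) + (0) + 2·(1) = 1
  T: 2·[r]_T + [Δp]_T − 2·[k]_T + [h]_T + 2·[U]_T = 2·(0) + (-2) − 2·(-3) + (-3) + 2·(-1) = -1
  Θ: 2·[r]_Θ + [Δp]_Θ − 2·[k]_Θ + [h]_Θ + 2·[U]_Θ = 2·(0) + (0) − 2·(-1) + (-1) + 2·(0) = 1
Net dimensions [L T⁻¹ Θ] ≠ [1] — not dimensionless.

no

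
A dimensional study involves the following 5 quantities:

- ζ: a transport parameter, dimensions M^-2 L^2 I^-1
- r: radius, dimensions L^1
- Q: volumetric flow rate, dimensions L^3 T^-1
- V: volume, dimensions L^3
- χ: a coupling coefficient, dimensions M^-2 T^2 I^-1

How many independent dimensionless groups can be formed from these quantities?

2

There are 5 variables and 4 base dimensions (M, L, T, I).
The dimension matrix has rank 3 (less than 4: the dimension vectors are linearly dependent).
Independent dimensionless groups: 5 − 3 = 2.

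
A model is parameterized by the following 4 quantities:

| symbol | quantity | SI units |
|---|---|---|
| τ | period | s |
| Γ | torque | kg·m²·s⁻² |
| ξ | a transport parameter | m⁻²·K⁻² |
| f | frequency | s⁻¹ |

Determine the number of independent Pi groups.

1

There are 4 variables and 4 base dimensions (M, L, T, Θ).
The dimension matrix has rank 3 (less than 4: the dimension vectors are linearly dependent).
Independent dimensionless groups: 4 − 3 = 1.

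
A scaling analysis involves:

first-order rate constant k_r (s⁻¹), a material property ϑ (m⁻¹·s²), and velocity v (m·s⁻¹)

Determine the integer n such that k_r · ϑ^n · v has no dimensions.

1

Balance the L exponent: (-1)·n from ϑ, plus (0) + (1) = 1 from the rest, must sum to zero.
−n + 1 = 0, so n = 1.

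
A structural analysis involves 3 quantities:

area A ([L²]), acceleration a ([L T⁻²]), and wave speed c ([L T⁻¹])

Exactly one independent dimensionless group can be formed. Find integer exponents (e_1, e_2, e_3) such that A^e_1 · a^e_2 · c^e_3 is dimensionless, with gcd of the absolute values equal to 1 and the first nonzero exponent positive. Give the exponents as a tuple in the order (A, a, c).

(1, 2, -4)

L: e_1·(2) + e_2·(1) + e_3·(1) = 0
T: e_1·(0) + e_2·(-2) + e_3·(-1) = 0
Solving this homogeneous linear system for the smallest-integer solution (first nonzero entry positive) gives (1, 2, -4).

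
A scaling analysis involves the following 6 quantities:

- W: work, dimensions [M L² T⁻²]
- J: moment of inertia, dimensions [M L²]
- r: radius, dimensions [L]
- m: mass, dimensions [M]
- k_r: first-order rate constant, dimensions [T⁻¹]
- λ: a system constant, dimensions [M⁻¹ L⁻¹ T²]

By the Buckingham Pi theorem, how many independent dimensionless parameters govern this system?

There are 6 variables and 3 base dimensions (M, L, T).
The dimension matrix has rank 3.
Independent dimensionless groups: 6 − 3 = 3.

3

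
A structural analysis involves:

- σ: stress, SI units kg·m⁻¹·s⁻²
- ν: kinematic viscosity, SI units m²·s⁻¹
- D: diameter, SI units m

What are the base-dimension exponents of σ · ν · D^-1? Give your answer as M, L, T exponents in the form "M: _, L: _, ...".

M: 1, L: 0, T: -3

Collect each base-dimension exponent across the product:
  M: (1) + (0) − (0) = 1
  L: (-1) + (2) − (1) = 0
  T: (-2) + (-1) − (0) = -3
So the dimensions are [M T⁻³].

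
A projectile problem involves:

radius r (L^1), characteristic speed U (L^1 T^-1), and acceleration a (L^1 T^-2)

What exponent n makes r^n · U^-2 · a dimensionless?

1

Balance the L exponent: (1)·n from r, plus −2·(1) + (1) = -1 from the rest, must sum to zero.
n − 1 = 0, so n = 1.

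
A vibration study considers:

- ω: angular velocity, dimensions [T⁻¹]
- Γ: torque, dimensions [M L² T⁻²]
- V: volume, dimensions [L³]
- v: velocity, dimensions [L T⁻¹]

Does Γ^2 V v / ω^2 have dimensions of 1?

Sum the exponent of each base dimension across the product:
  M: −2·[ω]_M + 2·[Γ]_M + [V]_M + [v]_M = −2·(0) + 2·(1) + (0) + (0) = 2
  L: −2·[ω]_L + 2·[Γ]_L + [V]_L + [v]_L = −2·(0) + 2·(2) + (3) + (1) = 8
  T: −2·[ω]_T + 2·[Γ]_T + [V]_T + [v]_T = −2·(-1) + 2·(-2) + (0) + (-1) = -3
Net dimensions [M² L⁸ T⁻³] ≠ [1] — not dimensionless.

no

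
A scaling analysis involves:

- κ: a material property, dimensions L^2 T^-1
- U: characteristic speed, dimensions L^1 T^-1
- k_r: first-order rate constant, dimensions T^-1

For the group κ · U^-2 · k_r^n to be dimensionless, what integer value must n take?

Balance the T exponent: (-1)·n from k_r, plus (-1) − 2·(-1) = 1 from the rest, must sum to zero.
−n + 1 = 0, so n = 1.

1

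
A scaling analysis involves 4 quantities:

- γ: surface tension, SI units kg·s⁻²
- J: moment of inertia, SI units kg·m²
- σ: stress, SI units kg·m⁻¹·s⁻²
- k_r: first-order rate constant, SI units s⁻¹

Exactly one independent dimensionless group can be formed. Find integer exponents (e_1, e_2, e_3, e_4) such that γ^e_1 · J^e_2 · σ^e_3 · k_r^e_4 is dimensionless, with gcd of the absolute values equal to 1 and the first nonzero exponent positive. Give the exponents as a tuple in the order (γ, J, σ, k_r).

M: e_1·(1) + e_2·(1) + e_3·(1) + e_4·(0) = 0
L: e_1·(0) + e_2·(2) + e_3·(-1) + e_4·(0) = 0
T: e_1·(-2) + e_2·(0) + e_3·(-2) + e_4·(-1) = 0
Solving this homogeneous linear system for the smallest-integer solution (first nonzero entry positive) gives (3, -1, -2, -2).

(3, -1, -2, -2)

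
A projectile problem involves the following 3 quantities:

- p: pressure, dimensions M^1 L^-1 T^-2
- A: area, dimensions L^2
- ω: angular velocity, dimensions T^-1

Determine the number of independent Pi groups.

0

There are 3 variables and 3 base dimensions (M, L, T).
The dimension matrix has rank 3.
Independent dimensionless groups: 3 − 3 = 0.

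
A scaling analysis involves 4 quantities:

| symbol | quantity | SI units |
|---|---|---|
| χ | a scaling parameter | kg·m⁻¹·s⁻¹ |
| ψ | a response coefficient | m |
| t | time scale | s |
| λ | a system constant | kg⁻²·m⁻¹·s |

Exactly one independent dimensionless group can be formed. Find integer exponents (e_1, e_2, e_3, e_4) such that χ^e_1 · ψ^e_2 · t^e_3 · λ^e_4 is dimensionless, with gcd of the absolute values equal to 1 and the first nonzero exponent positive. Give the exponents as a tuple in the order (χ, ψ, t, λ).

(2, 3, 1, 1)

M: e_1·(1) + e_2·(0) + e_3·(0) + e_4·(-2) = 0
L: e_1·(-1) + e_2·(1) + e_3·(0) + e_4·(-1) = 0
T: e_1·(-1) + e_2·(0) + e_3·(1) + e_4·(1) = 0
Solving this homogeneous linear system for the smallest-integer solution (first nonzero entry positive) gives (2, 3, 1, 1).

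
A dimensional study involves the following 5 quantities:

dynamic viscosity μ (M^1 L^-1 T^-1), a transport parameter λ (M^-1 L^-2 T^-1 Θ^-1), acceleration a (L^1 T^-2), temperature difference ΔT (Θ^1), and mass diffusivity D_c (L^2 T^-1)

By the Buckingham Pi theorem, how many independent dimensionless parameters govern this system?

There are 5 variables and 4 base dimensions (M, L, T, Θ).
The dimension matrix has rank 4.
Independent dimensionless groups: 5 − 4 = 1.

1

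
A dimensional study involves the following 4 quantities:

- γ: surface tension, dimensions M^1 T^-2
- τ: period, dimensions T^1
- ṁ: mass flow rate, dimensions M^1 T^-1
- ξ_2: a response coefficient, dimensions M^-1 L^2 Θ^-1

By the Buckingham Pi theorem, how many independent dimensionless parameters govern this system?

1

There are 4 variables and 4 base dimensions (M, L, T, Θ).
The dimension matrix has rank 3 (less than 4: the dimension vectors are linearly dependent).
Independent dimensionless groups: 4 − 3 = 1.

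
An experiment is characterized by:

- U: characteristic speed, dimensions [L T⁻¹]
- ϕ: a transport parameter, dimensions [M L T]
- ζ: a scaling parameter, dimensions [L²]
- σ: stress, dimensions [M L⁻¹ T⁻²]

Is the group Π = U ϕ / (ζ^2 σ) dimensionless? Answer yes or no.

Sum the exponent of each base dimension across the product:
  M: [U]_M + [ϕ]_M − 2·[ζ]_M − [σ]_M = (0) + (1) − 2·(0) − (1) = 0
  L: [U]_L + [ϕ]_L − 2·[ζ]_L − [σ]_L = (1) + (1) − 2·(2) − (-1) = -1
  T: [U]_T + [ϕ]_T − 2·[ζ]_T − [σ]_T = (-1) + (1) − 2·(0) − (-2) = 2
Net dimensions [L⁻¹ T²] ≠ [1] — not dimensionless.

no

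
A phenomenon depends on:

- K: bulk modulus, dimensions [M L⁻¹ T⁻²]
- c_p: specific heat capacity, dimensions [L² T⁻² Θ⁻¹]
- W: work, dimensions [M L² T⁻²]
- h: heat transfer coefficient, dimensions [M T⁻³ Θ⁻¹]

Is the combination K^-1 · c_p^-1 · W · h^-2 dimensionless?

Sum the exponent of each base dimension across the product:
  M: −[K]_M − [c_p]_M + [W]_M − 2·[h]_M = −(1) − (0) + (1) − 2·(1) = -2
  L: −[K]_L − [c_p]_L + [W]_L − 2·[h]_L = −(-1) − (2) + (2) − 2·(0) = 1
  T: −[K]_T − [c_p]_T + [W]_T − 2·[h]_T = −(-2) − (-2) + (-2) − 2·(-3) = 8
  Θ: −[K]_Θ − [c_p]_Θ + [W]_Θ − 2·[h]_Θ = −(0) − (-1) + (0) − 2·(-1) = 3
Net dimensions [M⁻² L T⁸ Θ³] ≠ [1] — not dimensionless.

no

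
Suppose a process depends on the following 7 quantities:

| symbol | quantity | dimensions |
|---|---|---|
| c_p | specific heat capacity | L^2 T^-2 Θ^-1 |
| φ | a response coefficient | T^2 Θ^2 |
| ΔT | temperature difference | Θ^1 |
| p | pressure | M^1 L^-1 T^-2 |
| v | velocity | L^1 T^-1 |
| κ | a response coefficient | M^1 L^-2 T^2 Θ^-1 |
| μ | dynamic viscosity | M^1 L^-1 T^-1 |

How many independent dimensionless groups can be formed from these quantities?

3

There are 7 variables and 4 base dimensions (M, L, T, Θ).
The dimension matrix has rank 4.
Independent dimensionless groups: 7 − 4 = 3.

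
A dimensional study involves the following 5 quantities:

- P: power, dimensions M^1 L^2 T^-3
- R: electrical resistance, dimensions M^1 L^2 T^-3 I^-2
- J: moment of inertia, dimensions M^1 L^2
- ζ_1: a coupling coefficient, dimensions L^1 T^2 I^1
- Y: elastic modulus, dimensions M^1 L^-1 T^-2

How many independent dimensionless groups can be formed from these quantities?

There are 5 variables and 4 base dimensions (M, L, T, I).
The dimension matrix has rank 4.
Independent dimensionless groups: 5 − 4 = 1.

1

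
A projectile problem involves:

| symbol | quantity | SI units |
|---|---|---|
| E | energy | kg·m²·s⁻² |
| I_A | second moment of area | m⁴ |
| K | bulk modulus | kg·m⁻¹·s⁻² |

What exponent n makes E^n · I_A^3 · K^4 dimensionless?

-4

Balance the M exponent: (1)·n from E, plus 3·(0) + 4·(1) = 4 from the rest, must sum to zero.
n + 4 = 0, so n = -4.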